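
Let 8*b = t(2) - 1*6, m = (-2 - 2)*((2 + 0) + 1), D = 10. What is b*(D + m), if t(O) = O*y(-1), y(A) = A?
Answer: 2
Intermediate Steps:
t(O) = -O (t(O) = O*(-1) = -O)
m = -12 (m = -4*(2 + 1) = -4*3 = -12)
b = -1 (b = (-1*2 - 1*6)/8 = (-2 - 6)/8 = (1/8)*(-8) = -1)
b*(D + m) = -(10 - 12) = -1*(-2) = 2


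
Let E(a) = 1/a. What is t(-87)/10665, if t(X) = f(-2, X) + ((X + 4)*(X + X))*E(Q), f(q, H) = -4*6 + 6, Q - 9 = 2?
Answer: 4748/39105 ≈ 0.12142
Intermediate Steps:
Q = 11 (Q = 9 + 2 = 11)
f(q, H) = -18 (f(q, H) = -24 + 6 = -18)
t(X) = -18 + 2*X*(4 + X)/11 (t(X) = -18 + ((X + 4)*(X + X))/11 = -18 + ((4 + X)*(2*X))*(1/11) = -18 + (2*X*(4 + X))*(1/11) = -18 + 2*X*(4 + X)/11)
t(-87)/10665 = (-18 + (2/11)*(-87)² + (8/11)*(-87))/10665 = (-18 + (2/11)*7569 - 696/11)*(1/10665) = (-18 + 15138/11 - 696/11)*(1/10665) = (14244/11)*(1/10665) = 4748/39105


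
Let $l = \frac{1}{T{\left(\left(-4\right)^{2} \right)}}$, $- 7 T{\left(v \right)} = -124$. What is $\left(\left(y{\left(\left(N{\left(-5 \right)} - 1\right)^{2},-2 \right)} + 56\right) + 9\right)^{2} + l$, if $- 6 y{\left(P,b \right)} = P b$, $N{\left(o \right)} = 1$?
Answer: $\frac{523907}{124} \approx 4225.1$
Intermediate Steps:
$T{\left(v \right)} = \frac{124}{7}$ ($T{\left(v \right)} = \left(- \frac{1}{7}\right) \left(-124\right) = \frac{124}{7}$)
$y{\left(P,b \right)} = - \frac{P b}{6}$
$l = \frac{7}{124}$ ($l = \frac{1}{\frac{124}{7}} = \frac{7}{124} \approx 0.056452$)
$\left(\left(y{\left(\left(N{\left(-5 \right)} - 1\right)^{2},-2 \right)} + 56\right) + 9\right)^{2} + l = \left(\left(\left(- \frac{1}{6}\right) \left(1 - 1\right)^{2} \left(-2\right) + 56\right) + 9\right)^{2} + \frac{7}{124} = \left(\left(\left(- \frac{1}{6}\right) 0^{2} \left(-2\right) + 56\right) + 9\right)^{2} + \frac{7}{124} = \left(\left(\left(- \frac{1}{6}\right) 0 \left(-2\right) + 56\right) + 9\right)^{2} + \frac{7}{124} = \left(\left(0 + 56\right) + 9\right)^{2} + \frac{7}{124} = \left(56 + 9\right)^{2} + \frac{7}{124} = 65^{2} + \frac{7}{124} = 4225 + \frac{7}{124} = \frac{523907}{124}$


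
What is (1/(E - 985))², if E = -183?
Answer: 1/1364224 ≈ 7.3302e-7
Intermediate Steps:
(1/(E - 985))² = (1/(-183 - 985))² = (1/(-1168))² = (-1/1168)² = 1/1364224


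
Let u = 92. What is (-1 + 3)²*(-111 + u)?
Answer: -76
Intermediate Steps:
(-1 + 3)²*(-111 + u) = (-1 + 3)²*(-111 + 92) = 2²*(-19) = 4*(-19) = -76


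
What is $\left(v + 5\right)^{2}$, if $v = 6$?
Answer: $121$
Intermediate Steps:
$\left(v + 5\right)^{2} = \left(6 + 5\right)^{2} = 11^{2} = 121$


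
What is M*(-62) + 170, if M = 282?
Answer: -17314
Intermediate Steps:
M*(-62) + 170 = 282*(-62) + 170 = -17484 + 170 = -17314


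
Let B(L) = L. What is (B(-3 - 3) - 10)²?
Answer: 256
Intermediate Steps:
(B(-3 - 3) - 10)² = ((-3 - 3) - 10)² = (-6 - 10)² = (-16)² = 256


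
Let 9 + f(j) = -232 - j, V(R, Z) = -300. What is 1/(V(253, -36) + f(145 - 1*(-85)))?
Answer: -1/771 ≈ -0.0012970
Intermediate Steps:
f(j) = -241 - j (f(j) = -9 + (-232 - j) = -241 - j)
1/(V(253, -36) + f(145 - 1*(-85))) = 1/(-300 + (-241 - (145 - 1*(-85)))) = 1/(-300 + (-241 - (145 + 85))) = 1/(-300 + (-241 - 1*230)) = 1/(-300 + (-241 - 230)) = 1/(-300 - 471) = 1/(-771) = -1/771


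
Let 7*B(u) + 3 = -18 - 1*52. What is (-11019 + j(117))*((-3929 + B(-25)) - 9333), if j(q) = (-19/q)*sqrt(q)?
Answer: 1023742233/7 + 588411*sqrt(13)/91 ≈ 1.4627e+8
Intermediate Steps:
B(u) = -73/7 (B(u) = -3/7 + (-18 - 1*52)/7 = -3/7 + (-18 - 52)/7 = -3/7 + (1/7)*(-70) = -3/7 - 10 = -73/7)
j(q) = -19/sqrt(q)
(-11019 + j(117))*((-3929 + B(-25)) - 9333) = (-11019 - 19*sqrt(13)/39)*((-3929 - 73/7) - 9333) = (-11019 - 19*sqrt(13)/39)*(-27576/7 - 9333) = (-11019 - 19*sqrt(13)/39)*(-92907/7) = 1023742233/7 + 588411*sqrt(13)/91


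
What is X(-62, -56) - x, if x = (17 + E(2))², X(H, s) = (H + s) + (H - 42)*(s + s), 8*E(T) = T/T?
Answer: 719151/64 ≈ 11237.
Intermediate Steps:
E(T) = ⅛ (E(T) = (T/T)/8 = (⅛)*1 = ⅛)
X(H, s) = H + s + 2*s*(-42 + H) (X(H, s) = (H + s) + (-42 + H)*(2*s) = (H + s) + 2*s*(-42 + H) = H + s + 2*s*(-42 + H))
x = 18769/64 (x = (17 + ⅛)² = (137/8)² = 18769/64 ≈ 293.27)
X(-62, -56) - x = (-62 - 83*(-56) + 2*(-62)*(-56)) - 1*18769/64 = (-62 + 4648 + 6944) - 18769/64 = 11530 - 18769/64 = 719151/64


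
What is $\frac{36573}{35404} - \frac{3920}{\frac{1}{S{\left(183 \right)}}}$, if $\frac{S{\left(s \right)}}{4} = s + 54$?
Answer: $- \frac{787825701}{212} \approx -3.7162 \cdot 10^{6}$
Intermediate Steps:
$S{\left(s \right)} = 216 + 4 s$ ($S{\left(s \right)} = 4 \left(s + 54\right) = 4 \left(54 + s\right) = 216 + 4 s$)
$\frac{36573}{35404} - \frac{3920}{\frac{1}{S{\left(183 \right)}}} = \frac{36573}{35404} - \frac{3920}{\frac{1}{216 + 4 \cdot 183}} = 36573 \cdot \frac{1}{35404} - \frac{3920}{\frac{1}{216 + 732}} = \frac{219}{212} - \frac{3920}{\frac{1}{948}} = \frac{219}{212} - 3920 \frac{1}{\frac{1}{948}} = \frac{219}{212} - 3716160 = - \frac{787825701}{212}$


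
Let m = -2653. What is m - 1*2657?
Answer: -5310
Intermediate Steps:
m - 1*2657 = -2653 - 1*2657 = -2653 - 2657 = -5310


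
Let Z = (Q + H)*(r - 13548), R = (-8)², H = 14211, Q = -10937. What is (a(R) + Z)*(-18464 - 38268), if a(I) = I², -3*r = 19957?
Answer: 11255367038552/3 ≈ 3.7518e+12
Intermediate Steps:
r = -19957/3 (r = -⅓*19957 = -19957/3 ≈ -6652.3)
R = 64
Z = -198407674/3 (Z = (-10937 + 14211)*(-19957/3 - 13548) = 3274*(-60601/3) = -198407674/3 ≈ -6.6136e+7)
(a(R) + Z)*(-18464 - 38268) = (64² - 198407674/3)*(-18464 - 38268) = (4096 - 198407674/3)*(-56732) = -198395386/3*(-56732) = 11255367038552/3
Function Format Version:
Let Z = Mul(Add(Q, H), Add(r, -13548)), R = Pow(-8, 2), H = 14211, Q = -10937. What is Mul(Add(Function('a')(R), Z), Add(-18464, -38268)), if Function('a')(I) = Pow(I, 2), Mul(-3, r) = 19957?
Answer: Rational(11255367038552, 3) ≈ 3.7518e+12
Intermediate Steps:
r = Rational(-19957, 3) (r = Mul(Rational(-1, 3), 19957) = Rational(-19957, 3) ≈ -6652.3)
R = 64
Z = Rational(-198407674, 3) (Z = Mul(Add(-10937, 14211), Add(Rational(-19957, 3), -13548)) = Mul(3274, Rational(-60601, 3)) = Rational(-198407674, 3) ≈ -6.6136e+7)
Mul(Add(Function('a')(R), Z), Add(-18464, -38268)) = Mul(Add(Pow(64, 2), Rational(-198407674, 3)), Add(-18464, -38268)) = Mul(Add(4096, Rational(-198407674, 3)), -56732) = Mul(Rational(-198395386, 3), -56732) = Rational(11255367038552, 3)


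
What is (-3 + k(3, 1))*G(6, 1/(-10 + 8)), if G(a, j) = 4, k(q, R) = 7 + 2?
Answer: 24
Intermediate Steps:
k(q, R) = 9
(-3 + k(3, 1))*G(6, 1/(-10 + 8)) = (-3 + 9)*4 = 6*4 = 24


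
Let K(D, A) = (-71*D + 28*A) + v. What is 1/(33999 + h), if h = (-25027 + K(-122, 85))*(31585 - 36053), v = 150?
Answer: 1/61848779 ≈ 1.6168e-8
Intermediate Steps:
K(D, A) = 150 - 71*D + 28*A (K(D, A) = (-71*D + 28*A) + 150 = 150 - 71*D + 28*A)
h = 61814780 (h = (-25027 + (150 - 71*(-122) + 28*85))*(31585 - 36053) = (-25027 + (150 + 8662 + 2380))*(-4468) = (-25027 + 11192)*(-4468) = -13835*(-4468) = 61814780)
1/(33999 + h) = 1/(33999 + 61814780) = 1/61848779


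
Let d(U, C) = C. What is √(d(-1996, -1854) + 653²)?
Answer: √424555 ≈ 651.58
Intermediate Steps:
√(d(-1996, -1854) + 653²) = √(-1854 + 653²) = √(-1854 + 426409) = √424555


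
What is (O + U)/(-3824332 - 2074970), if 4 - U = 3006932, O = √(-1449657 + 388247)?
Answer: 1503464/2949651 - I*√1061410/5899302 ≈ 0.50971 - 0.00017464*I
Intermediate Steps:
O = I*√1061410 (O = √(-1061410) = I*√1061410 ≈ 1030.2*I)
U = -3006928 (U = 4 - 1*3006932 = 4 - 3006932 = -3006928)
(O + U)/(-3824332 - 2074970) = (I*√1061410 - 3006928)/(-3824332 - 2074970) = (-3006928 + I*√1061410)/(-5899302) = (-3006928 + I*√1061410)*(-1/5899302) = 1503464/2949651 - I*√1061410/5899302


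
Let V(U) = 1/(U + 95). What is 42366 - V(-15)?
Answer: 3389279/80 ≈ 42366.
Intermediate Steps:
V(U) = 1/(95 + U)
42366 - V(-15) = 42366 - 1/(95 - 15) = 42366 - 1/80 = 3389279/80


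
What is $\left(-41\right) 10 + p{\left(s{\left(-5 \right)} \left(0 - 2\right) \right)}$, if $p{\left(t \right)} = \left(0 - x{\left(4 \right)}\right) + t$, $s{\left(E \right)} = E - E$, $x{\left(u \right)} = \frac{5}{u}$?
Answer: $- \frac{1645}{4} \approx -411.25$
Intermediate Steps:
$s{\left(E \right)} = 0$
$p{\left(t \right)} = - \frac{5}{4} + t$ ($p{\left(t \right)} = \left(0 - \frac{5}{4}\right) + t = - \frac{5}{4} + t$)
$\left(-41\right) 10 + p{\left(s{\left(-5 \right)} \left(0 - 2\right) \right)} = \left(-41\right) 10 - \left(\frac{5}{4} + 0 \left(0 - 2\right)\right) = -410 + \left(- \frac{5}{4} + 0 \left(-2\right)\right) = -410 + \left(- \frac{5}{4} + 0\right) = -410 - \frac{5}{4} = - \frac{1645}{4}$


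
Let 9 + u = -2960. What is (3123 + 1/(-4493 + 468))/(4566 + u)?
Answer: 12570074/6427925 ≈ 1.9555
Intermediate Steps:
u = -2969 (u = -9 - 2960 = -2969)
(3123 + 1/(-4493 + 468))/(4566 + u) = (3123 + 1/(-4493 + 468))/(4566 - 2969) = (3123 + 1/(-4025))/1597 = (3123 - 1/4025)*(1/1597) = (12570074/4025)*(1/1597) = 12570074/6427925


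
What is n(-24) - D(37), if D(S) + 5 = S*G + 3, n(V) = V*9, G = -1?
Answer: -177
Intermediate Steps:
n(V) = 9*V
D(S) = -2 - S (D(S) = -5 + (S*(-1) + 3) = -5 + (-S + 3) = -5 + (3 - S) = -2 - S)
n(-24) - D(37) = 9*(-24) - (-2 - 1*37) = -216 - (-2 - 37) = -216 - 1*(-39) = -216 + 39 = -177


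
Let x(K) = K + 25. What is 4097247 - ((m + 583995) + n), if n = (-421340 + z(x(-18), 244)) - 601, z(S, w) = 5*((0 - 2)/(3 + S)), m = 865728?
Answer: 3069466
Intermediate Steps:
x(K) = 25 + K
z(S, w) = -10/(3 + S) (z(S, w) = 5*(-2/(3 + S)) = -10/(3 + S))
n = -421942 (n = (-421340 - 10/(3 + (25 - 18))) - 601 = (-421340 - 10/(3 + 7)) - 601 = (-421340 - 10/10) - 601 = (-421340 - 10*⅒) - 601 = (-421340 - 1) - 601 = -421341 - 601 = -421942)
4097247 - ((m + 583995) + n) = 4097247 - ((865728 + 583995) - 421942) = 4097247 - (1449723 - 421942) = 4097247 - 1*1027781 = 4097247 - 1027781 = 3069466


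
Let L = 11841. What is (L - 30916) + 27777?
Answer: 8702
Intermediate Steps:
(L - 30916) + 27777 = (11841 - 30916) + 27777 = -19075 + 27777 = 8702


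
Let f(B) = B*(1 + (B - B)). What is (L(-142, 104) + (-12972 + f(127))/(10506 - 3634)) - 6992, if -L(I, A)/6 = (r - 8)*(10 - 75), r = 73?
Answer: 126143331/6872 ≈ 18356.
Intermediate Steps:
L(I, A) = 25350 (L(I, A) = -6*(73 - 8)*(10 - 75) = -390*(-65) = -6*(-4225) = 25350)
f(B) = B (f(B) = B*(1 + 0) = B*1 = B)
(L(-142, 104) + (-12972 + f(127))/(10506 - 3634)) - 6992 = (25350 + (-12972 + 127)/(10506 - 3634)) - 6992 = (25350 - 12845/6872) - 6992 = 174192355/6872 - 6992 = 126143331/6872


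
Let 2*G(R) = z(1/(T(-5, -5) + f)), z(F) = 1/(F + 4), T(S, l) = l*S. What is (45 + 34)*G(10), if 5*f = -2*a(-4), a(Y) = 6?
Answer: 8927/914 ≈ 9.7670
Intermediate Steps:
T(S, l) = S*l
f = -12/5 (f = (-2*6)/5 = (1/5)*(-12) = -12/5 ≈ -2.4000)
z(F) = 1/(4 + F)
G(R) = 113/914 (G(R) = 1/(2*(4 + 1/(-5*(-5) - 12/5))) = 1/(2*(4 + 1/(25 - 12/5))) = 1/(2*(4 + 1/(113/5))) = 1/(2*(4 + 5/113)) = 1/(2*(457/113)) = (1/2)*(113/457) = 113/914)
(45 + 34)*G(10) = (45 + 34)*(113/914) = 79*(113/914) = 8927/914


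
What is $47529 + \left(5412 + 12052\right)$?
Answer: $64993$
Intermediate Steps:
$47529 + \left(5412 + 12052\right) = 47529 + 17464 = 64993$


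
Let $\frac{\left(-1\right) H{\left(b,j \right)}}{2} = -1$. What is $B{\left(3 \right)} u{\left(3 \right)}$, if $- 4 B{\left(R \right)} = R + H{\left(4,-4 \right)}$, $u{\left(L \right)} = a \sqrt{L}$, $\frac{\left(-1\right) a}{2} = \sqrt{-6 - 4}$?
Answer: $\frac{5 i \sqrt{30}}{2} \approx 13.693 i$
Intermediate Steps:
$H{\left(b,j \right)} = 2$ ($H{\left(b,j \right)} = \left(-2\right) \left(-1\right) = 2$)
$a = - 2 i \sqrt{10}$ ($a = - 2 \sqrt{-6 - 4} = - 2 \sqrt{-10} = - 2 i \sqrt{10} \approx - 6.3246 i$)
$u{\left(L \right)} = - 2 i \sqrt{10} \sqrt{L}$
$B{\left(R \right)} = - \frac{1}{2} - \frac{R}{4}$ ($B{\left(R \right)} = - \frac{R + 2}{4} = - \frac{2 + R}{4} = - \frac{1}{2} - \frac{R}{4}$)
$B{\left(3 \right)} u{\left(3 \right)} = \left(- \frac{1}{2} - \frac{3}{4}\right) \left(- 2 i \sqrt{10} \sqrt{3}\right) = \left(- \frac{1}{2} - \frac{3}{4}\right) \left(- 2 i \sqrt{30}\right) = - \frac{5 \left(- 2 i \sqrt{30}\right)}{4} = \frac{5 i \sqrt{30}}{2}$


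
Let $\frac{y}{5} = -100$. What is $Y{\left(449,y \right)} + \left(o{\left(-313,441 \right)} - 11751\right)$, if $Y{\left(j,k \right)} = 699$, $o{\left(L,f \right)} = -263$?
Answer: $-11315$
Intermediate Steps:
$y = -500$ ($y = 5 \left(-100\right) = -500$)
$Y{\left(449,y \right)} + \left(o{\left(-313,441 \right)} - 11751\right) = 699 - 12014 = -11315$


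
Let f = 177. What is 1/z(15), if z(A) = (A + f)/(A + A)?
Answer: 5/32 ≈ 0.15625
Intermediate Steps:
z(A) = (177 + A)/(2*A) (z(A) = (A + 177)/(A + A) = (177 + A)/((2*A)) = (177 + A)*(1/(2*A)) = (177 + A)/(2*A))
1/z(15) = 1/((1/2)*(177 + 15)/15) = 1/((1/2)*(1/15)*192) = 1/(32/5) = 5/32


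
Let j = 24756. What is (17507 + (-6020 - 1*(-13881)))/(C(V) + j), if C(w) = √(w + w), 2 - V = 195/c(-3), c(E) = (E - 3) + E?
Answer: 942015312/919289233 - 12684*√426/919289233 ≈ 1.0244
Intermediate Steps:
c(E) = -3 + 2*E (c(E) = (-3 + E) + E = -3 + 2*E)
V = 71/3 (V = 2 - 195/(-3 + 2*(-3)) = 2 - 195/(-3 - 6) = 2 - 195/(-9) = 2 - 195*(-1)/9 = 2 - 1*(-65/3) = 2 + 65/3 = 71/3 ≈ 23.667)
C(w) = √2*√w (C(w) = √(2*w) = √2*√w)
(17507 + (-6020 - 1*(-13881)))/(C(V) + j) = (17507 + (-6020 - 1*(-13881)))/(√2*√(71/3) + 24756) = (17507 + (-6020 + 13881))/(√2*(√213/3) + 24756) = (17507 + 7861)/(√426/3 + 24756) = 25368/(24756 + √426/3)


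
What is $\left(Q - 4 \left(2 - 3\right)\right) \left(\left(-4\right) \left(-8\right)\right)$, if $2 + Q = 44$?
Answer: $1472$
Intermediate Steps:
$Q = 42$ ($Q = -2 + 44 = 42$)
$\left(Q - 4 \left(2 - 3\right)\right) \left(\left(-4\right) \left(-8\right)\right) = \left(42 - 4 \left(2 - 3\right)\right) \left(\left(-4\right) \left(-8\right)\right) = \left(42 - -4\right) 32 = \left(42 + 4\right) 32 = 46 \cdot 32 = 1472$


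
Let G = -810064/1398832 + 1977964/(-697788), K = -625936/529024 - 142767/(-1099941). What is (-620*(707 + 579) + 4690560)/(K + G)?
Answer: -24821372277655120790925120/28480119007531888591 ≈ -8.7153e+5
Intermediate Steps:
K = -440348779/418028152 (K = -625936*1/529024 - 142767*(-1/1099941) = -39121/33064 + 1641/12643 = -440348779/418028152 ≈ -1.0534)
G = -52063941820/15251377869 (G = -810064*1/1398832 + 1977964*(-1/697788) = -50629/87427 - 494491/174447 = -52063941820/15251377869 ≈ -3.4137)
(-620*(707 + 579) + 4690560)/(K + G) = (-620*(707 + 579) + 4690560)/(-440348779/418028152 - 52063941820/15251377869) = (-620*1286 + 4690560)/(-28480119007531888591/6375505306031768088) = (-797320 + 4690560)*(-6375505306031768088/28480119007531888591) = 3893240*(-6375505306031768088/28480119007531888591) = -24821372277655120790925120/28480119007531888591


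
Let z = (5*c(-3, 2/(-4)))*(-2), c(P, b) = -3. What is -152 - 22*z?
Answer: -812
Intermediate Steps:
z = 30 (z = (5*(-3))*(-2) = -15*(-2) = 30)
-152 - 22*z = -152 - 22*30 = -152 - 660 = -812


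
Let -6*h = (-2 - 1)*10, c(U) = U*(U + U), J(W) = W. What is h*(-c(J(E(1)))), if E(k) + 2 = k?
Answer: -10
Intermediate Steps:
E(k) = -2 + k
c(U) = 2*U² (c(U) = U*(2*U) = 2*U²)
h = 5 (h = -(-2 - 1)*10/6 = -(-1)*10/2 = -⅙*(-30) = 5)
h*(-c(J(E(1)))) = 5*(-2*(-2 + 1)²) = 5*(-2*(-1)²) = 5*(-2) = -10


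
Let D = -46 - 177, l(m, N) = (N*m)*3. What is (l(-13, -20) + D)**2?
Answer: 310249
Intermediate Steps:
l(m, N) = 3*N*m
D = -223
(l(-13, -20) + D)**2 = (3*(-20)*(-13) - 223)**2 = (780 - 223)**2 = 557**2 = 310249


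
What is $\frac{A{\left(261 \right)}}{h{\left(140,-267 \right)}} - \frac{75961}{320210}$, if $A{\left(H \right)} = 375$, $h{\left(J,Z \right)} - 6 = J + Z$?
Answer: $- \frac{11751821}{3522310} \approx -3.3364$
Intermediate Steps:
$h{\left(J,Z \right)} = 6 + J + Z$ ($h{\left(J,Z \right)} = 6 + \left(J + Z\right) = 6 + J + Z$)
$\frac{A{\left(261 \right)}}{h{\left(140,-267 \right)}} - \frac{75961}{320210} = \frac{375}{6 + 140 - 267} - \frac{75961}{320210} = \frac{375}{-121} - \frac{75961}{320210} = 375 \left(- \frac{1}{121}\right) - \frac{75961}{320210} = - \frac{375}{121} - \frac{75961}{320210} = - \frac{11751821}{3522310}$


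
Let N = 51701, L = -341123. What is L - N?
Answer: -392824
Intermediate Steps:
L - N = -341123 - 1*51701 = -341123 - 51701 = -392824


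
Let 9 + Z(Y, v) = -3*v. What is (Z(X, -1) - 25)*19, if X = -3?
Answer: -589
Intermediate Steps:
Z(Y, v) = -9 - 3*v
(Z(X, -1) - 25)*19 = ((-9 - 3*(-1)) - 25)*19 = ((-9 + 3) - 25)*19 = (-6 - 25)*19 = -31*19 = -589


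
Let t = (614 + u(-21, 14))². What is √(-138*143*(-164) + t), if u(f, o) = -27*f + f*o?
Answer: 7*√82105 ≈ 2005.8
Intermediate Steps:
t = 786769 (t = (614 - 21*(-27 + 14))² = (614 - 21*(-13))² = (614 + 273)² = 887² = 786769)
√(-138*143*(-164) + t) = √(-138*143*(-164) + 786769) = √(-19734*(-164) + 786769) = √(3236376 + 786769) = √4023145 = 7*√82105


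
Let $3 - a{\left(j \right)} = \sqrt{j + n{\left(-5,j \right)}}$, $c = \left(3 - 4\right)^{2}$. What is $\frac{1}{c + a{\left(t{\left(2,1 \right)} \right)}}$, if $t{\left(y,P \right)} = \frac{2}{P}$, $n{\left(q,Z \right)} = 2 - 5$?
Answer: $\frac{4}{17} + \frac{i}{17} \approx 0.23529 + 0.058824 i$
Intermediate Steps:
$c = 1$ ($c = \left(-1\right)^{2} = 1$)
$n{\left(q,Z \right)} = -3$
$a{\left(j \right)} = 3 - \sqrt{-3 + j}$ ($a{\left(j \right)} = 3 - \sqrt{j - 3} = 3 - \sqrt{-3 + j}$)
$\frac{1}{c + a{\left(t{\left(2,1 \right)} \right)}} = \frac{1}{1 + \left(3 - \sqrt{-3 + \frac{2}{1}}\right)} = \frac{1}{1 + \left(3 - \sqrt{-3 + 2 \cdot 1}\right)} = \frac{1}{1 + \left(3 - \sqrt{-3 + 2}\right)} = \frac{1}{1 + \left(3 - \sqrt{-1}\right)} = \frac{1}{1 + \left(3 - i\right)} = \frac{1}{4 - i} = \frac{4 + i}{17}$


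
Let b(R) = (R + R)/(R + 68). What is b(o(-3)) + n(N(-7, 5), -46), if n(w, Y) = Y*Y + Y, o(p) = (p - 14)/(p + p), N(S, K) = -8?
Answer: 51752/25 ≈ 2070.1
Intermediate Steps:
o(p) = (-14 + p)/(2*p) (o(p) = (-14 + p)/((2*p)) = (-14 + p)*(1/(2*p)) = (-14 + p)/(2*p))
b(R) = 2*R/(68 + R) (b(R) = (2*R)/(68 + R) = 2*R/(68 + R))
n(w, Y) = Y + Y**2 (n(w, Y) = Y**2 + Y = Y + Y**2)
b(o(-3)) + n(N(-7, 5), -46) = 2*((1/2)*(-14 - 3)/(-3))/(68 + (1/2)*(-14 - 3)/(-3)) - 46*(1 - 46) = 2*((1/2)*(-1/3)*(-17))/(68 + (1/2)*(-1/3)*(-17)) - 46*(-45) = 2*(17/6)/(68 + 17/6) + 2070 = 2*(17/6)/(425/6) + 2070 = 2*(17/6)*(6/425) + 2070 = 2/25 + 2070 = 51752/25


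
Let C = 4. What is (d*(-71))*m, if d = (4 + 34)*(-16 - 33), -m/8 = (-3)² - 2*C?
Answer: -1057616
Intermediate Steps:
m = -8 (m = -8*((-3)² - 2*4) = -8*(9 - 8) = -8*1 = -8)
d = -1862 (d = 38*(-49) = -1862)
(d*(-71))*m = -1862*(-71)*(-8) = 132202*(-8) = -1057616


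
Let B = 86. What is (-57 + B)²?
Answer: 841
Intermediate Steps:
(-57 + B)² = (-57 + 86)² = 29² = 841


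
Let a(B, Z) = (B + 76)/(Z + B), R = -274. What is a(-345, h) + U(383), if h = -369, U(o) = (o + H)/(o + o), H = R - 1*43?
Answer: 126589/273462 ≈ 0.46291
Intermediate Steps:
H = -317 (H = -274 - 1*43 = -274 - 43 = -317)
U(o) = (-317 + o)/(2*o) (U(o) = (o - 317)/(o + o) = (-317 + o)/((2*o)) = (-317 + o)*(1/(2*o)) = (-317 + o)/(2*o))
a(B, Z) = (76 + B)/(B + Z)
a(-345, h) + U(383) = (76 - 345)/(-345 - 369) + (½)*(-317 + 383)/383 = -269/(-714) + (½)*(1/383)*66 = -1/714*(-269) + 33/383 = 269/714 + 33/383 = 126589/273462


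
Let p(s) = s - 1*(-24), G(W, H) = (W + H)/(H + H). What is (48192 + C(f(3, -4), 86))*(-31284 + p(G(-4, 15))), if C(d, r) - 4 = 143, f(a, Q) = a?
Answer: -15110594157/10 ≈ -1.5111e+9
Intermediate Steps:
C(d, r) = 147 (C(d, r) = 4 + 143 = 147)
G(W, H) = (H + W)/(2*H) (G(W, H) = (H + W)/((2*H)) = (H + W)*(1/(2*H)) = (H + W)/(2*H))
p(s) = 24 + s (p(s) = s + 24 = 24 + s)
(48192 + C(f(3, -4), 86))*(-31284 + p(G(-4, 15))) = (48192 + 147)*(-31284 + (24 + (1/2)*(15 - 4)/15)) = 48339*(-31284 + (24 + (1/2)*(1/15)*11)) = 48339*(-31284 + (24 + 11/30)) = 48339*(-31284 + 731/30) = 48339*(-937789/30) = -15110594157/10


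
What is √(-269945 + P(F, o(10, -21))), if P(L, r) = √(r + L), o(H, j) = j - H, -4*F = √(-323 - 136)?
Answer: √(-1079780 + 2*√(-124 - 3*I*√51))/2 ≈ 0.0053779 - 519.56*I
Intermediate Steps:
F = -3*I*√51/4 (F = -√(-323 - 136)/4 = -3*I*√51/4 ≈ -5.3561*I)
P(L, r) = √(L + r)
√(-269945 + P(F, o(10, -21))) = √(-269945 + √(-3*I*√51/4 + (-21 - 1*10))) = √(-269945 + √(-3*I*√51/4 + (-21 - 10))) = √(-269945 + √(-3*I*√51/4 - 31)) = √(-269945 + √(-31 - 3*I*√51/4))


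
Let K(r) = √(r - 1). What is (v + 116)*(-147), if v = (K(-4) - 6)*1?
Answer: -16170 - 147*I*√5 ≈ -16170.0 - 328.7*I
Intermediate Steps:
K(r) = √(-1 + r)
v = -6 + I*√5 (v = (√(-1 - 4) - 6)*1 = (√(-5) - 6)*1 = (I*√5 - 6)*1 = (-6 + I*√5)*1 = -6 + I*√5 ≈ -6.0 + 2.2361*I)
(v + 116)*(-147) = ((-6 + I*√5) + 116)*(-147) = (110 + I*√5)*(-147) = -16170 - 147*I*√5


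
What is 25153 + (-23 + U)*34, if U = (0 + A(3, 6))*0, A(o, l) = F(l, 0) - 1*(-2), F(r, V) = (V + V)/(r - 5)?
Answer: 24371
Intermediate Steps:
F(r, V) = 2*V/(-5 + r) (F(r, V) = (2*V)/(-5 + r) = 2*V/(-5 + r))
A(o, l) = 2 (A(o, l) = 2*0/(-5 + l) - 1*(-2) = 0 + 2 = 2)
U = 0 (U = (0 + 2)*0 = 2*0 = 0)
25153 + (-23 + U)*34 = 25153 + (-23 + 0)*34 = 25153 - 23*34 = 25153 - 782 = 24371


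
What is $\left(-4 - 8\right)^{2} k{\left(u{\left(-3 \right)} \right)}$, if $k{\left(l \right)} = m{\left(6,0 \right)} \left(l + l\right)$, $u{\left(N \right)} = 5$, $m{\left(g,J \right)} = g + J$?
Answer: $8640$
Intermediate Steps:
$m{\left(g,J \right)} = J + g$
$k{\left(l \right)} = 12 l$ ($k{\left(l \right)} = \left(0 + 6\right) \left(l + l\right) = 6 \cdot 2 l = 12 l$)
$\left(-4 - 8\right)^{2} k{\left(u{\left(-3 \right)} \right)} = \left(-4 - 8\right)^{2} \cdot 12 \cdot 5 = \left(-12\right)^{2} \cdot 60 = 144 \cdot 60 = 8640$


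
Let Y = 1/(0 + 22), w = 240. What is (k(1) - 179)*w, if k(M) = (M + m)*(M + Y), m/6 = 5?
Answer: -387000/11 ≈ -35182.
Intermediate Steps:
m = 30 (m = 6*5 = 30)
Y = 1/22 ≈ 0.045455
k(M) = (30 + M)*(1/22 + M) (k(M) = (M + 30)*(M + 1/22) = (30 + M)*(1/22 + M))
(k(1) - 179)*w = ((15/11 + 1² + (661/22)*1) - 179)*240 = ((15/11 + 1 + 661/22) - 179)*240 = (713/22 - 179)*240 = -3225/22*240 = -387000/11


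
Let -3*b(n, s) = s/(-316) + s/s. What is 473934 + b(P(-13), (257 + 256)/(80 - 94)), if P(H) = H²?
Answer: 6290047111/13272 ≈ 4.7393e+5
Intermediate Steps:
b(n, s) = -⅓ + s/948 (b(n, s) = -(s/(-316) + s/s)/3 = -(s*(-1/316) + 1)/3 = -(-s/316 + 1)/3 = -(1 - s/316)/3 = -⅓ + s/948)
473934 + b(P(-13), (257 + 256)/(80 - 94)) = 473934 + (-⅓ + ((257 + 256)/(80 - 94))/948) = 473934 + (-⅓ + (513/(-14))/948) = 473934 + (-⅓ + (513*(-1/14))/948) = 473934 + (-⅓ + (1/948)*(-513/14)) = 473934 + (-⅓ - 171/4424) = 473934 - 4937/13272 = 6290047111/13272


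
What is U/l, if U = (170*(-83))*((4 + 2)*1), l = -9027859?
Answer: 84660/9027859 ≈ 0.0093776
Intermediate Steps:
U = -84660 ≈ -84660.
U/l = -84660/(-9027859) = -84660*(-1/9027859) = 84660/9027859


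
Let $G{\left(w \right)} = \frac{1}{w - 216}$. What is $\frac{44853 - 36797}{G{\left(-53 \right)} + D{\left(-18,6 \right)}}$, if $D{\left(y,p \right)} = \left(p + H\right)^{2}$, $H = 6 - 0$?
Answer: $\frac{2167064}{38735} \approx 55.946$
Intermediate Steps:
$H = 6$ ($H = 6 + 0 = 6$)
$G{\left(w \right)} = \frac{1}{-216 + w}$
$D{\left(y,p \right)} = \left(6 + p\right)^{2}$ ($D{\left(y,p \right)} = \left(p + 6\right)^{2} = \left(6 + p\right)^{2}$)
$\frac{44853 - 36797}{G{\left(-53 \right)} + D{\left(-18,6 \right)}} = \frac{44853 - 36797}{\frac{1}{-216 - 53} + \left(6 + 6\right)^{2}} = \frac{8056}{\frac{1}{-269} + 12^{2}} = \frac{8056}{- \frac{1}{269} + 144} = \frac{8056}{\frac{38735}{269}} = 8056 \cdot \frac{269}{38735} = \frac{2167064}{38735}$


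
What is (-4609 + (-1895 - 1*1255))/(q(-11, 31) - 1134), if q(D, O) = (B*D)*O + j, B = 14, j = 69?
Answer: 7759/5839 ≈ 1.3288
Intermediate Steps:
q(D, O) = 69 + 14*D*O (q(D, O) = (14*D)*O + 69 = 14*D*O + 69 = 69 + 14*D*O)
(-4609 + (-1895 - 1*1255))/(q(-11, 31) - 1134) = (-4609 + (-1895 - 1*1255))/((69 + 14*(-11)*31) - 1134) = (-4609 + (-1895 - 1255))/((69 - 4774) - 1134) = (-4609 - 3150)/(-4705 - 1134) = -7759/(-5839) = -7759*(-1/5839) = 7759/5839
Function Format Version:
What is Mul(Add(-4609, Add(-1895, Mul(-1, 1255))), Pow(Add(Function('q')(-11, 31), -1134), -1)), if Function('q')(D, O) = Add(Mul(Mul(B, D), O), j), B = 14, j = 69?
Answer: Rational(7759, 5839) ≈ 1.3288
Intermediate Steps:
Function('q')(D, O) = Add(69, Mul(14, D, O)) (Function('q')(D, O) = Add(Mul(Mul(14, D), O), 69) = Add(Mul(14, D, O), 69) = Add(69, Mul(14, D, O)))
Mul(Add(-4609, Add(-1895, Mul(-1, 1255))), Pow(Add(Function('q')(-11, 31), -1134), -1)) = Mul(Add(-4609, Add(-1895, Mul(-1, 1255))), Pow(Add(Add(69, Mul(14, -11, 31)), -1134), -1)) = Mul(Add(-4609, Add(-1895, -1255)), Pow(Add(Add(69, -4774), -1134), -1)) = Mul(Add(-4609, -3150), Pow(Add(-4705, -1134), -1)) = Mul(-7759, Pow(-5839, -1)) = Mul(-7759, Rational(-1, 5839)) = Rational(7759, 5839)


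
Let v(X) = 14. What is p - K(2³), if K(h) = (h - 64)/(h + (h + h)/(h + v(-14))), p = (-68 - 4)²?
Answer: 62285/12 ≈ 5190.4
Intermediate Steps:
p = 5184 (p = (-72)² = 5184)
K(h) = (-64 + h)/(h + 2*h/(14 + h)) (K(h) = (h - 64)/(h + (h + h)/(h + 14)) = (-64 + h)/(h + (2*h)/(14 + h)) = (-64 + h)/(h + 2*h/(14 + h)))
p - K(2³) = 5184 - (-896 + (2³)² - 50*2³)/((2³)*(16 + 2³)) = 5184 - (-896 + 8² - 50*8)/(8*(16 + 8)) = 5184 - (-896 + 64 - 400)/(8*24) = 5184 - (-1232)/(8*24) = 5184 - 1*(-77/12) = 5184 + 77/12 = 62285/12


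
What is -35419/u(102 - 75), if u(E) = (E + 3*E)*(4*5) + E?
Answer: -35419/2187 ≈ -16.195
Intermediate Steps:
u(E) = 81*E (u(E) = (4*E)*20 + E = 80*E + E = 81*E)
-35419/u(102 - 75) = -35419*1/(81*(102 - 75)) = -35419/(81*27) = -35419/2187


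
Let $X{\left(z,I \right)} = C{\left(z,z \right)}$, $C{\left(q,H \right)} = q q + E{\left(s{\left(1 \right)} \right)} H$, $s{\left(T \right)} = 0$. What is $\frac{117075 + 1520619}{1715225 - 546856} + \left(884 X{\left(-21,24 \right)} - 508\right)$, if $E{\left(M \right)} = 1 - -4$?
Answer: $\frac{346441740098}{1168369} \approx 2.9652 \cdot 10^{5}$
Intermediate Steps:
$E{\left(M \right)} = 5$ ($E{\left(M \right)} = 1 + 4 = 5$)
$C{\left(q,H \right)} = q^{2} + 5 H$ ($C{\left(q,H \right)} = q q + 5 H = q^{2} + 5 H$)
$X{\left(z,I \right)} = z^{2} + 5 z$
$\frac{117075 + 1520619}{1715225 - 546856} + \left(884 X{\left(-21,24 \right)} - 508\right) = \frac{117075 + 1520619}{1715225 - 546856} - \left(508 - 884 \left(- 21 \left(5 - 21\right)\right)\right) = \frac{1637694}{1168369} - \left(508 - 884 \left(\left(-21\right) \left(-16\right)\right)\right) = 1637694 \cdot \frac{1}{1168369} + \left(884 \cdot 336 - 508\right) = \frac{1637694}{1168369} + \left(297024 - 508\right) = \frac{1637694}{1168369} + 296516 = \frac{346441740098}{1168369}$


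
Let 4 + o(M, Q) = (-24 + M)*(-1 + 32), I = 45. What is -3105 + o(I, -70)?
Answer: -2458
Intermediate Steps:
o(M, Q) = -748 + 31*M (o(M, Q) = -4 + (-24 + M)*(-1 + 32) = -4 + (-24 + M)*31 = -4 + (-744 + 31*M) = -748 + 31*M)
-3105 + o(I, -70) = -3105 + (-748 + 31*45) = -3105 + (-748 + 1395) = -3105 + 647 = -2458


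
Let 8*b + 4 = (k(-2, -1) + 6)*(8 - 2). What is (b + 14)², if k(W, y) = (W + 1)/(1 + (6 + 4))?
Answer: 622521/1936 ≈ 321.55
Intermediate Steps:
k(W, y) = 1/11 + W/11 (k(W, y) = (1 + W)/(1 + 10) = (1 + W)/11 = (1 + W)*(1/11) = 1/11 + W/11)
b = 173/44 (b = -½ + (((1/11 + (1/11)*(-2)) + 6)*(8 - 2))/8 = -½ + (((1/11 - 2/11) + 6)*6)/8 = -½ + ((-1/11 + 6)*6)/8 = -½ + ((65/11)*6)/8 = -½ + (⅛)*(390/11) = -½ + 195/44 = 173/44 ≈ 3.9318)
(b + 14)² = (173/44 + 14)² = (789/44)² = 622521/1936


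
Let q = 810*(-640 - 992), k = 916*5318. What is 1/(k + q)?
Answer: 1/3549368 ≈ 2.8174e-7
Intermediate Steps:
k = 4871288
q = -1321920 (q = 810*(-1632) = -1321920)
1/(k + q) = 1/(4871288 - 1321920) = 1/3549368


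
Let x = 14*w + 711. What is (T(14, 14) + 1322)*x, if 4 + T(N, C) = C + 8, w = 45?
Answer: 1796940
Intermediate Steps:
x = 1341 (x = 14*45 + 711 = 630 + 711 = 1341)
T(N, C) = 4 + C (T(N, C) = -4 + (C + 8) = -4 + (8 + C) = 4 + C)
(T(14, 14) + 1322)*x = ((4 + 14) + 1322)*1341 = (18 + 1322)*1341 = 1340*1341 = 1796940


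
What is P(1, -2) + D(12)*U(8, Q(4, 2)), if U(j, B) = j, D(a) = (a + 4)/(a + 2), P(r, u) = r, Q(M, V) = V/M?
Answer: 71/7 ≈ 10.143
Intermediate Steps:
D(a) = (4 + a)/(2 + a)
P(1, -2) + D(12)*U(8, Q(4, 2)) = 1 + ((4 + 12)/(2 + 12))*8 = 1 + (16/14)*8 = 1 + ((1/14)*16)*8 = 1 + (8/7)*8 = 1 + 64/7 = 71/7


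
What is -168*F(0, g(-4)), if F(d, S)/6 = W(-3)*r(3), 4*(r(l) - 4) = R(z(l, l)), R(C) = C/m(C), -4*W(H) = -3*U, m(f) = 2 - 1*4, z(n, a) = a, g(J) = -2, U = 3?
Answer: -16443/2 ≈ -8221.5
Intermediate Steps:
m(f) = -2 (m(f) = 2 - 4 = -2)
W(H) = 9/4 (W(H) = -(-3)*3/4 = -¼*(-9) = 9/4)
R(C) = -C/2 (R(C) = C/(-2) = C*(-½) = -C/2)
r(l) = 4 - l/8 (r(l) = 4 + (-l/2)/4 = 4 - l/8)
F(d, S) = 783/16 (F(d, S) = 6*(9*(4 - ⅛*3)/4) = 6*(9*(4 - 3/8)/4) = 6*((9/4)*(29/8)) = 6*(261/32) = 783/16)
-168*F(0, g(-4)) = -168*783/16 = -16443/2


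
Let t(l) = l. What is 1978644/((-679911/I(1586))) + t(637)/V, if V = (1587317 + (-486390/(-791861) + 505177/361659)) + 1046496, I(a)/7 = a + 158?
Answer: -6073295675771111776381970465/170948113490577157878778 ≈ -35527.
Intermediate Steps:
I(a) = 1106 + 7*a (I(a) = 7*(a + 158) = 7*(158 + a) = 1106 + 7*a)
V = 754281575782317794/286383657399 (V = (1587317 + (-486390*(-1/791861) + 505177*(1/361659))) + 1046496 = (1587317 + (486390/791861 + 505177/361659)) + 1046496 = (1587317 + 575937285407/286383657399) + 1046496 = 454582223848893890/286383657399 + 1046496 = 754281575782317794/286383657399 ≈ 2.6338e+6)
1978644/((-679911/I(1586))) + t(637)/V = 1978644/((-679911/(1106 + 7*1586))) + 637/(754281575782317794/286383657399) = 1978644/((-679911/(1106 + 11102))) + 637*(286383657399/754281575782317794) = 1978644/((-679911/12208)) + 182426389763163/754281575782317794 = 1978644/((-679911*1/12208)) + 182426389763163/754281575782317794 = 1978644/(-679911/12208) + 182426389763163/754281575782317794 = 1978644*(-12208/679911) + 182426389763163/754281575782317794 = -8051761984/226637 + 182426389763163/754281575782317794 = -6073295675771111776381970465/170948113490577157878778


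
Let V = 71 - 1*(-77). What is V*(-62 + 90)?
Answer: 4144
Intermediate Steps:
V = 148 (V = 71 + 77 = 148)
V*(-62 + 90) = 148*(-62 + 90) = 148*28 = 4144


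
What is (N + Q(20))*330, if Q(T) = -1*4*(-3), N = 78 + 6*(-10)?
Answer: 9900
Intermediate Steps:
N = 18 (N = 78 - 60 = 18)
Q(T) = 12 (Q(T) = -4*(-3) = 12)
(N + Q(20))*330 = (18 + 12)*330 = 30*330 = 9900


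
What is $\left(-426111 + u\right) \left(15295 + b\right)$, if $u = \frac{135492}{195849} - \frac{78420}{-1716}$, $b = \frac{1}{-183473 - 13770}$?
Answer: $- \frac{11999487085656044432168}{1841355911967} \approx -6.5167 \cdot 10^{9}$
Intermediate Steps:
$b = - \frac{1}{197243}$ ($b = \frac{1}{-197243} = - \frac{1}{197243} \approx -5.0699 \cdot 10^{-6}$)
$u = \frac{433082857}{9335469}$ ($u = 135492 \cdot \frac{1}{195849} - - \frac{6535}{143} = \frac{45164}{65283} + \frac{6535}{143} = \frac{433082857}{9335469} \approx 46.391$)
$\left(-426111 + u\right) \left(15295 + b\right) = \left(-426111 + \frac{433082857}{9335469}\right) \left(15295 - \frac{1}{197243}\right) = \left(- \frac{3977512948202}{9335469}\right) \frac{3016831684}{197243} = - \frac{11999487085656044432168}{1841355911967}$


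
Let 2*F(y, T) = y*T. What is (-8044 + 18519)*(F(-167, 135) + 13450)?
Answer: 45618625/2 ≈ 2.2809e+7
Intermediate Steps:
F(y, T) = T*y/2 (F(y, T) = (y*T)/2 = (T*y)/2 = T*y/2)
(-8044 + 18519)*(F(-167, 135) + 13450) = (-8044 + 18519)*((1/2)*135*(-167) + 13450) = 10475*(-22545/2 + 13450) = 10475*(4355/2) = 45618625/2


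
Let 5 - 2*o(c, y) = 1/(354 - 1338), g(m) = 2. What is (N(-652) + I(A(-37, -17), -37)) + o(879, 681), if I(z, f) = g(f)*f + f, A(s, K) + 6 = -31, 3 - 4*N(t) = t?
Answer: 108733/1968 ≈ 55.250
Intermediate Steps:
N(t) = ¾ - t/4
A(s, K) = -37 (A(s, K) = -6 - 31 = -37)
o(c, y) = 4921/1968 (o(c, y) = 5/2 - 1/(2*(354 - 1338)) = 5/2 - ½/(-984) = 5/2 - ½*(-1/984) = 5/2 + 1/1968 = 4921/1968)
I(z, f) = 3*f (I(z, f) = 2*f + f = 3*f)
(N(-652) + I(A(-37, -17), -37)) + o(879, 681) = ((¾ - ¼*(-652)) + 3*(-37)) + 4921/1968 = ((¾ + 163) - 111) + 4921/1968 = (655/4 - 111) + 4921/1968 = 211/4 + 4921/1968 = 108733/1968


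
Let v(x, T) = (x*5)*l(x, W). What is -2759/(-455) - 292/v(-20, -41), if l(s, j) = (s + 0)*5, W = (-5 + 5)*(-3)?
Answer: 1372857/227500 ≈ 6.0345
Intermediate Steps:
W = 0 (W = 0*(-3) = 0)
l(s, j) = 5*s (l(s, j) = s*5 = 5*s)
v(x, T) = 25*x² (v(x, T) = (x*5)*(5*x) = (5*x)*(5*x) = 25*x²)
-2759/(-455) - 292/v(-20, -41) = -2759/(-455) - 292/(25*(-20)²) = -2759*(-1/455) - 292/(25*400) = 2759/455 - 292/10000 = 2759/455 - 292*1/10000 = 2759/455 - 73/2500 = 1372857/227500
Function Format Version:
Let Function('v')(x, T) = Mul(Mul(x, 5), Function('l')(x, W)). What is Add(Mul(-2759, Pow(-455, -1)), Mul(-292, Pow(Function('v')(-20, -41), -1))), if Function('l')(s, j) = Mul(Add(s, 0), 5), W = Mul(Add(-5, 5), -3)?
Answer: Rational(1372857, 227500) ≈ 6.0345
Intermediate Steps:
W = 0 (W = Mul(0, -3) = 0)
Function('l')(s, j) = Mul(5, s) (Function('l')(s, j) = Mul(s, 5) = Mul(5, s))
Function('v')(x, T) = Mul(25, Pow(x, 2)) (Function('v')(x, T) = Mul(Mul(x, 5), Mul(5, x)) = Mul(Mul(5, x), Mul(5, x)) = Mul(25, Pow(x, 2)))
Add(Mul(-2759, Pow(-455, -1)), Mul(-292, Pow(Function('v')(-20, -41), -1))) = Add(Mul(-2759, Pow(-455, -1)), Mul(-292, Pow(Mul(25, Pow(-20, 2)), -1))) = Add(Mul(-2759, Rational(-1, 455)), Mul(-292, Pow(Mul(25, 400), -1))) = Add(Rational(2759, 455), Mul(-292, Pow(10000, -1))) = Add(Rational(2759, 455), Mul(-292, Rational(1, 10000))) = Add(Rational(2759, 455), Rational(-73, 2500)) = Rational(1372857, 227500)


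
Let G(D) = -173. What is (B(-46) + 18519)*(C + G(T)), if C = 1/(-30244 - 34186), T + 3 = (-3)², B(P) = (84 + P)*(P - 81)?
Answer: -152627531963/64430 ≈ -2.3689e+6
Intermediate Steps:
B(P) = (-81 + P)*(84 + P) (B(P) = (84 + P)*(-81 + P) = (-81 + P)*(84 + P))
T = 6 (T = -3 + (-3)² = -3 + 9 = 6)
C = -1/64430 (C = 1/(-64430) = -1/64430 ≈ -1.5521e-5)
(B(-46) + 18519)*(C + G(T)) = ((-6804 + (-46)² + 3*(-46)) + 18519)*(-1/64430 - 173) = ((-6804 + 2116 - 138) + 18519)*(-11146391/64430) = (-4826 + 18519)*(-11146391/64430) = 13693*(-11146391/64430) = -152627531963/64430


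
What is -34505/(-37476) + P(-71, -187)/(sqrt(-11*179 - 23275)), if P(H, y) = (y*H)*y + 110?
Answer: 34505/37476 + 2482689*I*sqrt(6311)/12622 ≈ 0.92072 + 15626.0*I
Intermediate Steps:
P(H, y) = 110 + H*y**2 (P(H, y) = (H*y)*y + 110 = H*y**2 + 110 = 110 + H*y**2)
-34505/(-37476) + P(-71, -187)/(sqrt(-11*179 - 23275)) = -34505/(-37476) + (110 - 71*(-187)**2)/(sqrt(-11*179 - 23275)) = -34505*(-1/37476) + (110 - 71*34969)/(sqrt(-1969 - 23275)) = 34505/37476 + (110 - 2482799)/(sqrt(-25244)) = 34505/37476 - 2482689*(-I*sqrt(6311)/12622) = 34505/37476 - (-2482689)*I*sqrt(6311)/12622 = 34505/37476 + 2482689*I*sqrt(6311)/12622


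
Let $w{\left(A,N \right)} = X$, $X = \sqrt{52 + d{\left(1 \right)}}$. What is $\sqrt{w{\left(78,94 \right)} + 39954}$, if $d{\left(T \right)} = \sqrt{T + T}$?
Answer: $\sqrt{39954 + \sqrt{52 + \sqrt{2}}} \approx 199.9$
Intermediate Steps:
$d{\left(T \right)} = \sqrt{2} \sqrt{T}$ ($d{\left(T \right)} = \sqrt{2 T} = \sqrt{2} \sqrt{T}$)
$X = \sqrt{52 + \sqrt{2}}$ ($X = \sqrt{52 + \sqrt{2} \sqrt{1}} = \sqrt{52 + \sqrt{2} \cdot 1} = \sqrt{52 + \sqrt{2}} \approx 7.3085$)
$w{\left(A,N \right)} = \sqrt{52 + \sqrt{2}}$
$\sqrt{w{\left(78,94 \right)} + 39954} = \sqrt{\sqrt{52 + \sqrt{2}} + 39954} = \sqrt{39954 + \sqrt{52 + \sqrt{2}}}$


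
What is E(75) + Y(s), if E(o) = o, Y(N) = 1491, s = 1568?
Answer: 1566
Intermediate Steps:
E(75) + Y(s) = 75 + 1491 = 1566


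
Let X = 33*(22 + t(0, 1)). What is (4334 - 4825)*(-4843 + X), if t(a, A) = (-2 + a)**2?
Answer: 1956635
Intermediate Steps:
X = 858 (X = 33*(22 + (-2 + 0)**2) = 33*(22 + (-2)**2) = 33*(22 + 4) = 33*26 = 858)
(4334 - 4825)*(-4843 + X) = (4334 - 4825)*(-4843 + 858) = -491*(-3985) = 1956635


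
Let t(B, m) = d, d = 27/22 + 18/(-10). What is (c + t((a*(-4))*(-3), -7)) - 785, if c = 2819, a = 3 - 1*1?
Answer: 223677/110 ≈ 2033.4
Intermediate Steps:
a = 2 (a = 3 - 1 = 2)
d = -63/110 (d = 27*(1/22) + 18*(-⅒) = 27/22 - 9/5 = -63/110 ≈ -0.57273)
t(B, m) = -63/110
(c + t((a*(-4))*(-3), -7)) - 785 = (2819 - 63/110) - 785 = 310027/110 - 785 = 223677/110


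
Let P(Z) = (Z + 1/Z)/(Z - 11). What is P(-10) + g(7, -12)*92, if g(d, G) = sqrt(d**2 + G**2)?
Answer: 101/210 + 92*sqrt(193) ≈ 1278.6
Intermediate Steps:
P(Z) = (Z + 1/Z)/(-11 + Z)
g(d, G) = sqrt(G**2 + d**2)
P(-10) + g(7, -12)*92 = (1 + (-10)**2)/((-10)*(-11 - 10)) + sqrt((-12)**2 + 7**2)*92 = -1/10*(1 + 100)/(-21) + sqrt(144 + 49)*92 = -1/10*(-1/21)*101 + sqrt(193)*92 = 101/210 + 92*sqrt(193)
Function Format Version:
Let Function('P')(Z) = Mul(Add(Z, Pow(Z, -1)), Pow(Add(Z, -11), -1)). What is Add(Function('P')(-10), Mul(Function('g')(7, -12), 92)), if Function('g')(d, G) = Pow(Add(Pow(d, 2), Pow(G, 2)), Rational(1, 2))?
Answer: Add(Rational(101, 210), Mul(92, Pow(193, Rational(1, 2)))) ≈ 1278.6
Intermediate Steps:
Function('P')(Z) = Mul(Pow(Add(-11, Z), -1), Add(Z, Pow(Z, -1))) (Function('P')(Z) = Mul(Add(Z, Pow(Z, -1)), Pow(Add(-11, Z), -1)) = Mul(Pow(Add(-11, Z), -1), Add(Z, Pow(Z, -1))))
Function('g')(d, G) = Pow(Add(Pow(G, 2), Pow(d, 2)), Rational(1, 2))
Add(Function('P')(-10), Mul(Function('g')(7, -12), 92)) = Add(Mul(Pow(-10, -1), Pow(Add(-11, -10), -1), Add(1, Pow(-10, 2))), Mul(Pow(Add(Pow(-12, 2), Pow(7, 2)), Rational(1, 2)), 92)) = Add(Mul(Rational(-1, 10), Pow(-21, -1), Add(1, 100)), Mul(Pow(Add(144, 49), Rational(1, 2)), 92)) = Add(Mul(Rational(-1, 10), Rational(-1, 21), 101), Mul(Pow(193, Rational(1, 2)), 92)) = Add(Rational(101, 210), Mul(92, Pow(193, Rational(1, 2))))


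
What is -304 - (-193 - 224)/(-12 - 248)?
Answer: -79457/260 ≈ -305.60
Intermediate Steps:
-304 - (-193 - 224)/(-12 - 248) = -304 - (-417)/(-260) = -304 - (-417)*(-1)/260 = -304 - 1*417/260 = -304 - 417/260 = -79457/260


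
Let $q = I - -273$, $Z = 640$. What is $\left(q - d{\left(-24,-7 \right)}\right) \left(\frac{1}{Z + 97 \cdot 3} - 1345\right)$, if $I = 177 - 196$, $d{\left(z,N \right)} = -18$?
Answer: $- \frac{340596768}{931} \approx -3.6584 \cdot 10^{5}$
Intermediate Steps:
$I = -19$ ($I = 177 - 196 = -19$)
$q = 254$ ($q = -19 - -273 = -19 + 273 = 254$)
$\left(q - d{\left(-24,-7 \right)}\right) \left(\frac{1}{Z + 97 \cdot 3} - 1345\right) = \left(254 - -18\right) \left(\frac{1}{640 + 97 \cdot 3} - 1345\right) = \left(254 + 18\right) \left(\frac{1}{640 + 291} - 1345\right) = 272 \left(\frac{1}{931} - 1345\right) = 272 \left(- \frac{1252194}{931}\right) = - \frac{340596768}{931}$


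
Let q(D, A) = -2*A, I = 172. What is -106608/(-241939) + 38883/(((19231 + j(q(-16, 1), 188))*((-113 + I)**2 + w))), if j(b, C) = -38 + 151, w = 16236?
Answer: 1042828221439/2366074386448 ≈ 0.44074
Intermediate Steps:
j(b, C) = 113
-106608/(-241939) + 38883/(((19231 + j(q(-16, 1), 188))*((-113 + I)**2 + w))) = -106608/(-241939) + 38883/(((19231 + 113)*((-113 + 172)**2 + 16236))) = -106608*(-1/241939) + 38883/((19344*(59**2 + 16236))) = 106608/241939 + 38883/((19344*(3481 + 16236))) = 106608/241939 + 38883/((19344*19717)) = 106608/241939 + 38883/381405648 = 106608/241939 + 38883*(1/381405648) = 106608/241939 + 997/9779632 = 1042828221439/2366074386448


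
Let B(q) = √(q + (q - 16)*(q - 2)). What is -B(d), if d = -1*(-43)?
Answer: -5*√46 ≈ -33.912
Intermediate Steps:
d = 43
B(q) = √(q + (-16 + q)*(-2 + q))
-B(d) = -√(32 + 43² - 17*43) = -√(32 + 1849 - 731) = -√1150 = -5*√46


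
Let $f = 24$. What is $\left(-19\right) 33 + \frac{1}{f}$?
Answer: $- \frac{15047}{24} \approx -626.96$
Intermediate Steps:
$\left(-19\right) 33 + \frac{1}{f} = \left(-19\right) 33 + \frac{1}{24} = -627 + \frac{1}{24} = - \frac{15047}{24}$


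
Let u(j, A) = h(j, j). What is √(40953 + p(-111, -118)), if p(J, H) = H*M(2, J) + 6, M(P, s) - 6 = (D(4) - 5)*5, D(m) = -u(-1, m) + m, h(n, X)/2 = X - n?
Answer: √40841 ≈ 202.09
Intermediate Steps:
h(n, X) = -2*n + 2*X (h(n, X) = 2*(X - n) = -2*n + 2*X)
u(j, A) = 0 (u(j, A) = -2*j + 2*j = 0)
D(m) = m (D(m) = -1*0 + m = 0 + m = m)
M(P, s) = 1 (M(P, s) = 6 + (4 - 5)*5 = 6 - 1*5 = 6 - 5 = 1)
p(J, H) = 6 + H (p(J, H) = H*1 + 6 = H + 6 = 6 + H)
√(40953 + p(-111, -118)) = √(40953 + (6 - 118)) = √(40953 - 112) = √40841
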